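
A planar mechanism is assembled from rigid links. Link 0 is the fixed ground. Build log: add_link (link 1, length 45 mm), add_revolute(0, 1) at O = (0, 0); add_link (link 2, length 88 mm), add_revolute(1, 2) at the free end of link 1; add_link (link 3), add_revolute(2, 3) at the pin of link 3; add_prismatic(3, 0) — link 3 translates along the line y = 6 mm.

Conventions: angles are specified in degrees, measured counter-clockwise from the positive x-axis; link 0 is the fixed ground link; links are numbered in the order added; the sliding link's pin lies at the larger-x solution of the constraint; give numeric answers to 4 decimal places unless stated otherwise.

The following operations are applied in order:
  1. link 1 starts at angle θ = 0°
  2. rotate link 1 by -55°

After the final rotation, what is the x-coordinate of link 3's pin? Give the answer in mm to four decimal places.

geometry: r = 45 mm, L = 88 mm, e = 6 mm; θ starts at 0°
rotate link 1 by -55°: θ ← 0° -55° = -55°
crank pin P = (r cos θ, r sin θ) = (25.810940, -36.861842)
h = r sin θ − e = -36.861842 − 6 = -42.861842
x = r cos θ + √(L² − h²) = 25.810940 + 76.856116 = 102.667055

102.6671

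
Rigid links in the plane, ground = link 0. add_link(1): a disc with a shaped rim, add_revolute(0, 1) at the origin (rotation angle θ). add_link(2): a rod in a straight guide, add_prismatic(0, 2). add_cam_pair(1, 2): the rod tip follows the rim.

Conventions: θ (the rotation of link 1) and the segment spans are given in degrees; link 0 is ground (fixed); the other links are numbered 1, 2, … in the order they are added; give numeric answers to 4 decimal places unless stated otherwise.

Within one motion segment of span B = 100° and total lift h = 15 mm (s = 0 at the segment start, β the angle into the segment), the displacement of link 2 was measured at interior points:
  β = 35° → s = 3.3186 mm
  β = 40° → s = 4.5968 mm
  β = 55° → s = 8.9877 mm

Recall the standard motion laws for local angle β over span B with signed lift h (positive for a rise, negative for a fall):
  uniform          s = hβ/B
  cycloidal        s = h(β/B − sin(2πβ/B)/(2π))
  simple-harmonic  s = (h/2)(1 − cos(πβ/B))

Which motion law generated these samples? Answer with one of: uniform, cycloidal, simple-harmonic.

candidates at β/B = r: uniform s = h·r (linear in β); cycloidal s = h·(r − sin(2πr)/(2π)); simple-harmonic s = (h/2)(1 − cos(πr))
β=35°: printed 3.3186 | uniform 5.2500, cycloidal 3.3186, simple-harmonic 4.0951
β=40°: printed 4.5968 | uniform 6.0000, cycloidal 4.5968, simple-harmonic 5.1824
β=55°: printed 8.9877 | uniform 8.2500, cycloidal 8.9877, simple-harmonic 8.6733
only one law matches every sample → cycloidal

cycloidal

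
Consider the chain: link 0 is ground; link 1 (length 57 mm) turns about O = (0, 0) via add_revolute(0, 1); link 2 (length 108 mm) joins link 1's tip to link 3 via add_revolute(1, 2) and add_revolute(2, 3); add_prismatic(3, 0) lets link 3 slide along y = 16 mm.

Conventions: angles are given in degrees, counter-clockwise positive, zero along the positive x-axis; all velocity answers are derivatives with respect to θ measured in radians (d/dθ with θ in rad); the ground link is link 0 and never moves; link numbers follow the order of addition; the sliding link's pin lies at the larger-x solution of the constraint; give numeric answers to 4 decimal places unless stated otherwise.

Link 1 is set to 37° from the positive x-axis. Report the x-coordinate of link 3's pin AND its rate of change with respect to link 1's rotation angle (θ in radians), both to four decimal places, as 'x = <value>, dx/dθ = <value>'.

geometry: r = 57 mm, L = 108 mm, e = 16 mm
crank pin P = (r cos θ, r sin θ) = (45.522224, 34.303456)
h = r sin θ − e = 34.303456 − 16 = 18.303456
x = r cos θ + √(L² − h²) = 45.522224 + 106.437698 = 151.959922
dx/dθ = −r sin θ − h·r cos θ/√(L² − h²) (θ in radians; h = 18.303456) = -42.131642

x = 151.9599, dx/dθ = -42.1316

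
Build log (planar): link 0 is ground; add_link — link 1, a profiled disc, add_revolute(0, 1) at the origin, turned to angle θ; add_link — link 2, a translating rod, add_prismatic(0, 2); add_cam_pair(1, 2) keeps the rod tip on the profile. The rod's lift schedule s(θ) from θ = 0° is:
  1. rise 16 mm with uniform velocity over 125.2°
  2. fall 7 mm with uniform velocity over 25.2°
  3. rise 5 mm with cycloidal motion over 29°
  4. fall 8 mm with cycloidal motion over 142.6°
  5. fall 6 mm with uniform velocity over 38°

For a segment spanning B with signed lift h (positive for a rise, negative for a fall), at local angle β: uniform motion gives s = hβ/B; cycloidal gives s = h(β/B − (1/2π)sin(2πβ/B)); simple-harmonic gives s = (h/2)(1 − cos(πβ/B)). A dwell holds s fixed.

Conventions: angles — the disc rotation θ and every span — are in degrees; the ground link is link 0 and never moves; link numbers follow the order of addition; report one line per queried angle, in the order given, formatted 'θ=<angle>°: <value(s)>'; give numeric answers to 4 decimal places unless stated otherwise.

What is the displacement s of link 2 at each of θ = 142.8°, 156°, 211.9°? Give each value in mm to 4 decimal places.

seg 1 [0°–125.2°] uniform, h=16: full span → s += 16 → s = 16.0000
seg 2 [125.2°–150.4°] uniform, h=-7: θ=142.8° here. β=17.6, B=25.2. -7·17.6/25.2 = -4.8889 → s = 11.1111
seg 2 [125.2°–150.4°] uniform, h=-7: full span → s += -7 → s = 9.0000
seg 3 [150.4°–179.4°] cycloidal, h=5: θ=156° here. β=5.6, B=29. 5·(0.1931 − sin(2π·0.1931)/(2π)) = 0.2201 → s = 9.2201
seg 3 [150.4°–179.4°] cycloidal, h=5: full span → s += 5 → s = 14.0000
seg 4 [179.4°–322°] cycloidal, h=-8: θ=211.9° here. β=32.5, B=142.6. -8·(0.2279 − sin(2π·0.2279)/(2π)) = -0.5623 → s = 13.4377

θ=142.8°: 11.1111
θ=156°: 9.2201
θ=211.9°: 13.4377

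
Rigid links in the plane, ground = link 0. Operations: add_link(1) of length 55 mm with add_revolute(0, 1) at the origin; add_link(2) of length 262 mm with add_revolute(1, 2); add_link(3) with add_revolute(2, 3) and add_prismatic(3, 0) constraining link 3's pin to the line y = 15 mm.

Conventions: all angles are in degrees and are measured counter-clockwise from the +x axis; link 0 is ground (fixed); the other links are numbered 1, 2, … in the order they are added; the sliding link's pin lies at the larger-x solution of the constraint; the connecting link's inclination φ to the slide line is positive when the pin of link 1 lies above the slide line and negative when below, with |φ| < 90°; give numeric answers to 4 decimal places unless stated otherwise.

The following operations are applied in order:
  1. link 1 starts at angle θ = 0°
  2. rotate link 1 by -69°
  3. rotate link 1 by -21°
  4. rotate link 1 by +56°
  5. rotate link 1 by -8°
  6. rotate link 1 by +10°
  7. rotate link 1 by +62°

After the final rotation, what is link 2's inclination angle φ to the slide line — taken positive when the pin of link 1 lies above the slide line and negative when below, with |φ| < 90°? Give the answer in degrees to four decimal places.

geometry: r = 55 mm, L = 262 mm, e = 15 mm; θ starts at 0°
rotate link 1 by -69°: θ ← 0° -69° = -69°
rotate link 1 by -21°: θ ← -69° -21° = -90°
rotate link 1 by +56°: θ ← -90° +56° = -34°
rotate link 1 by -8°: θ ← -34° -8° = -42°
rotate link 1 by +10°: θ ← -42° +10° = -32°
rotate link 1 by +62°: θ ← -32° +62° = 30°
h = r sin θ − e = 27.500000 − 15 = 12.500000
sin φ = h / L = 12.500000 / 262 = 0.04770992
φ = arcsin(0.04770992) = 2.734615°

2.7346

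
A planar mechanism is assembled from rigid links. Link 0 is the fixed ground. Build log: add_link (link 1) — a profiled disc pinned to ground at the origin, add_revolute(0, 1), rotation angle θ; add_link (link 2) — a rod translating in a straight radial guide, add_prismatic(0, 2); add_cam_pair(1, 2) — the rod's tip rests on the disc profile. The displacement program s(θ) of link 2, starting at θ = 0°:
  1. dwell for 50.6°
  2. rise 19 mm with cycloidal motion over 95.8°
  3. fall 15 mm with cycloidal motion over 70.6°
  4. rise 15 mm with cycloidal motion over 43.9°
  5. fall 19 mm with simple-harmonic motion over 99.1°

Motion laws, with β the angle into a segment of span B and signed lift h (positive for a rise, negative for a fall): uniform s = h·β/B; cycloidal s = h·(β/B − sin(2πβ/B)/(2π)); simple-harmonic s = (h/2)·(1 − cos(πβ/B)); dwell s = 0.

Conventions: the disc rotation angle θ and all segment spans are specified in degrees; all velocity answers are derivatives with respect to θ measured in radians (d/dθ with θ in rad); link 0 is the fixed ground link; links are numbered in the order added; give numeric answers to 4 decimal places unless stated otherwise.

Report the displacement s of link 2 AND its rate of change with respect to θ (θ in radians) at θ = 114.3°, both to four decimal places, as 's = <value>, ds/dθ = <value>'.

seg 1 [0°–50.6°] dwell: s stays 0.0000
seg 2 [50.6°–146.4°] cycloidal, h=19: θ=114.3° here. β=63.7, B=95.8. 19·(0.6649 − sin(2π·0.6649)/(2π)) = 15.2357 → s = 15.2357
velocity in seg [50.6°–146.4°] (cycloidal), θ in radians: β = 63.7° = 1.1118 rad, B = 95.8° = 1.6720 rad; ds/dθ = (h/B)(1 − cos(2πβ/B)) = (19/1.6720)(1 − cos(2π·0.6649)) = 17.152427 mm/rad

s = 15.2357, ds/dθ = 17.1524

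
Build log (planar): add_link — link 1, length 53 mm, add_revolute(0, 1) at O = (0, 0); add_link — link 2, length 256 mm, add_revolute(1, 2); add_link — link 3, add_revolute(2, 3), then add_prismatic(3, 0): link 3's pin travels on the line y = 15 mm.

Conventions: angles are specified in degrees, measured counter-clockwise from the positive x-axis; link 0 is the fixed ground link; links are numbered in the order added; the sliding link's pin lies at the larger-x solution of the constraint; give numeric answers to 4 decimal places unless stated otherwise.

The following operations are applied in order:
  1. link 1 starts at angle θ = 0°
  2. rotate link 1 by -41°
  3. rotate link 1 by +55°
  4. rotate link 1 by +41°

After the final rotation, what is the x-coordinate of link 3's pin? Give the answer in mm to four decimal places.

geometry: r = 53 mm, L = 256 mm, e = 15 mm; θ starts at 0°
rotate link 1 by -41°: θ ← 0° -41° = -41°
rotate link 1 by +55°: θ ← -41° +55° = 14°
rotate link 1 by +41°: θ ← 14° +41° = 55°
crank pin P = (r cos θ, r sin θ) = (30.399551, 43.415058)
h = r sin θ − e = 43.415058 − 15 = 28.415058
x = r cos θ + √(L² − h²) = 30.399551 + 254.418129 = 284.817680

284.8177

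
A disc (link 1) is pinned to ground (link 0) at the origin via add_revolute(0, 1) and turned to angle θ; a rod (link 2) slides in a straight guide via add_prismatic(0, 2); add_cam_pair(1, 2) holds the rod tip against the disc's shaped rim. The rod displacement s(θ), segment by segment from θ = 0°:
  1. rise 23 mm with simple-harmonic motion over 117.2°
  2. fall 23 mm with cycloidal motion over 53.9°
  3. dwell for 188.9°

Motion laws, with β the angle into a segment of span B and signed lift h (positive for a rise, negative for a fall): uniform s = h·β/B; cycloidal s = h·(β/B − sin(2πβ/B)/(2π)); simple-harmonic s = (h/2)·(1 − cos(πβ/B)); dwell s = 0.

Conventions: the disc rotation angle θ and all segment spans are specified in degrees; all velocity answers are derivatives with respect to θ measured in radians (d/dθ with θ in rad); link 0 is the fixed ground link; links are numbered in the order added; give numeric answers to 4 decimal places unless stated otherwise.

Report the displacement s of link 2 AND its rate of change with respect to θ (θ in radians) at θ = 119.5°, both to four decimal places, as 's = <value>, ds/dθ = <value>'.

segment 1 (0° to 117.2°, simple-harmonic, h = 23) is passed completely: s = 0.0000 + (23) = 23.0000
θ = 119.5° falls in segment 2 (117.2° to 171.1°, cycloidal, h = -23): β = 119.5 − 117.2 = 2.3°, B = 53.9°; Δs = -23·(0.0427 − sin(2π·0.0427)/(2π)) = -0.0117; s = 23.0000 − 0.0117 = 22.9883
velocity in seg [117.2°–171.1°] (cycloidal), θ in radians: β = 2.3° = 0.0401 rad, B = 53.9° = 0.9407 rad; ds/dθ = (h/B)(1 − cos(2πβ/B)) = ((-23)/0.9407)(1 − cos(2π·0.0427)) = -0.873507 mm/rad

s = 22.9883, ds/dθ = -0.8735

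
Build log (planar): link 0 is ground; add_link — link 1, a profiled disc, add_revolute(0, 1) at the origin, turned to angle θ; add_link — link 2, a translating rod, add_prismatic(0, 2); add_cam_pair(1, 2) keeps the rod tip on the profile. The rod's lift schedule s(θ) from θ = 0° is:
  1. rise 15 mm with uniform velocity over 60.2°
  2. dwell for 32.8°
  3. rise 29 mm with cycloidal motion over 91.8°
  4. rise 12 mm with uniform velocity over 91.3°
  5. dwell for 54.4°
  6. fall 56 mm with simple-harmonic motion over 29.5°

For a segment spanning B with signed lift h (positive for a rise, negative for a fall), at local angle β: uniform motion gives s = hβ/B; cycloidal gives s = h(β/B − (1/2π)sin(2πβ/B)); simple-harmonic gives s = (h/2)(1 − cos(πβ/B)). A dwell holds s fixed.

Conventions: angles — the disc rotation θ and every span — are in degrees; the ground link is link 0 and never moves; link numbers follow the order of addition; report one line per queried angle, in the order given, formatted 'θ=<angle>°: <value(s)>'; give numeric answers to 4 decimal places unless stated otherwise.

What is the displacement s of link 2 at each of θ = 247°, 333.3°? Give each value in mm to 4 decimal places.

seg 1 [0°–60.2°] uniform, h=15: full span → s += 15 → s = 15.0000
seg 2 [60.2°–93°] dwell: s stays 15.0000
seg 3 [93°–184.8°] cycloidal, h=29: full span → s += 29 → s = 44.0000
seg 4 [184.8°–276.1°] uniform, h=12: θ=247° here. β=62.2, B=91.3. 12·62.2/91.3 = 8.1752 → s = 52.1752
seg 4 [184.8°–276.1°] uniform, h=12: full span → s += 12 → s = 56.0000
seg 5 [276.1°–330.5°] dwell: s stays 56.0000
seg 6 [330.5°–360°] simple-harmonic, h=-56: θ=333.3° here. β=2.8, B=29.5. -56/2·(1 − cos(π·0.0949)) = -1.2356 → s = 54.7644

θ=247°: 52.1752
θ=333.3°: 54.7644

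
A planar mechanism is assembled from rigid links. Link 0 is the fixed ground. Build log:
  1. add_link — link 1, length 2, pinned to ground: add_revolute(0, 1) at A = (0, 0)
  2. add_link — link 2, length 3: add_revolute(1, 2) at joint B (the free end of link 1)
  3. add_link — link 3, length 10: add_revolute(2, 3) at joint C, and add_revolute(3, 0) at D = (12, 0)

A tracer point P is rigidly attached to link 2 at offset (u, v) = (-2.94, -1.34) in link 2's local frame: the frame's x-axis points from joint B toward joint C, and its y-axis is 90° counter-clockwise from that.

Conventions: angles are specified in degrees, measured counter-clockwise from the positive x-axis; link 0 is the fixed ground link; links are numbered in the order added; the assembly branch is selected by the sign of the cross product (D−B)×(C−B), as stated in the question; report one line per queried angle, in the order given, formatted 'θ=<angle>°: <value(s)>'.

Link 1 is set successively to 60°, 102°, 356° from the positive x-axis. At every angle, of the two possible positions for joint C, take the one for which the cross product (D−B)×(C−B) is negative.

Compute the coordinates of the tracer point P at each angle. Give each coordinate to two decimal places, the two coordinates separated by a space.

A=(0,0), D=(12.00,0)
θ=60°: B = A + 2.00·(cos60°, sin60°) = (1.0000, 1.7321)
θ=60°: |BD| = 11.1355
θ=60°: circle(B,3.00) ∩ circle(D,10.00): a=1.4817, h=2.6085
θ=60°:   candidates: C₊=(2.8694,4.0784) cross=29.047; C₋=(2.0580,-1.0752) cross=-29.047
θ=60°:   branch - wants cross < 0 → take C=(2.0580,-1.0752) (cross=-29.047)
θ=60°: ex = (C−B)/|BC| = (0.3527,-0.9358); ey = (0.9358,0.3527)
θ=60°: P = B + -2.94·ex + -1.34·ey = (-1.2907,4.0106)
θ=102°: B = A + 2.00·(cos102°, sin102°) = (-0.4158, 1.9563)
θ=102°: |BD| = 12.5690
θ=102°: circle(B,3.00) ∩ circle(D,10.00): a=2.6645, h=1.3786
θ=102°:   candidates: C₊=(2.4308,2.9034) cross=17.328; C₋=(2.0016,0.1798) cross=-17.328
θ=102°:   branch - wants cross < 0 → take C=(2.0016,0.1798) (cross=-17.328)
θ=102°: ex = (C−B)/|BC| = (0.8058,-0.5922); ey = (0.5922,0.8058)
θ=102°: P = B + -2.94·ex + -1.34·ey = (-3.5784,2.6175)
θ=356°: B = A + 2.00·(cos356°, sin356°) = (1.9951, -0.1395)
θ=356°: |BD| = 10.0058
θ=356°: circle(B,3.00) ∩ circle(D,10.00): a=0.4556, h=2.9652
θ=356°:   candidates: C₊=(2.4093,2.8318) cross=29.669; C₋=(2.4920,-3.0981) cross=-29.669
θ=356°:   branch - wants cross < 0 → take C=(2.4920,-3.0981) (cross=-29.669)
θ=356°: ex = (C−B)/|BC| = (0.1656,-0.9862); ey = (0.9862,0.1656)
θ=356°: P = B + -2.94·ex + -1.34·ey = (0.1867,2.5379)

θ=60°: -1.29 4.01
θ=102°: -3.58 2.62
θ=356°: 0.19 2.54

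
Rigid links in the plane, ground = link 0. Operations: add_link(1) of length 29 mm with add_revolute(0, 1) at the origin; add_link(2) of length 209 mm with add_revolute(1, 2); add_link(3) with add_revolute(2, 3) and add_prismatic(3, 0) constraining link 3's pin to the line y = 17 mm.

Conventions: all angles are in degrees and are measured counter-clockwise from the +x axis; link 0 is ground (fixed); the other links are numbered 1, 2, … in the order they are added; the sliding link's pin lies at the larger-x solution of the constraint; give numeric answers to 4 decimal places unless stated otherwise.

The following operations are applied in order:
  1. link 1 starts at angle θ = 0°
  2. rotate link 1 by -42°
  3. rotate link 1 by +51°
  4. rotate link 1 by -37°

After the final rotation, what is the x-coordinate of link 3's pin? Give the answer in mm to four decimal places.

geometry: r = 29 mm, L = 209 mm, e = 17 mm; θ starts at 0°
rotate link 1 by -42°: θ ← 0° -42° = -42°
rotate link 1 by +51°: θ ← -42° +51° = 9°
rotate link 1 by -37°: θ ← 9° -37° = -28°
crank pin P = (r cos θ, r sin θ) = (25.605480, -13.614675)
h = r sin θ − e = -13.614675 − 17 = -30.614675
x = r cos θ + √(L² − h²) = 25.605480 + 206.745596 = 232.351077

232.3511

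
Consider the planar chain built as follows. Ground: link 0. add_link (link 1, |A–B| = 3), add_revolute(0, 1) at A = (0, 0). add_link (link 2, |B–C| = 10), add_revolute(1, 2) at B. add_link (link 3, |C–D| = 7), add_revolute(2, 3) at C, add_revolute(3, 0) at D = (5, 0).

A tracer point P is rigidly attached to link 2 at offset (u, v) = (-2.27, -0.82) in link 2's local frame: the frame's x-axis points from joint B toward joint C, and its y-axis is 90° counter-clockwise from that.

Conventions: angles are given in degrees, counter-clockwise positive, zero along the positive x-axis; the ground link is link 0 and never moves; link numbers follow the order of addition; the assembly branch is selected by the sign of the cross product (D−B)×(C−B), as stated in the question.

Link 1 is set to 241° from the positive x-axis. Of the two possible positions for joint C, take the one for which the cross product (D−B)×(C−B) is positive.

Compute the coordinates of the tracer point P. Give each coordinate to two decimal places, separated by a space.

A=(0,0), D=(5.00,0)
B = A + 3.00·(cos241°, sin241°) = (-1.4544, -2.6239)
|BD| = 6.9674
circle(B,10.00) ∩ circle(D,7.00): a=7.1436, h=6.9978
  candidates: C₊=(2.5279,6.5490) cross=48.756; C₋=(7.7986,-6.4162) cross=-48.756
  branch + wants cross > 0 → take C=(2.5279,6.5490) (cross=48.756)
ex = (C−B)/|BC| = (0.3982,0.9173); ey = (-0.9173,0.3982)
P = B + -2.27·ex + -0.82·ey = (-1.6063,-5.0326)

-1.61 -5.03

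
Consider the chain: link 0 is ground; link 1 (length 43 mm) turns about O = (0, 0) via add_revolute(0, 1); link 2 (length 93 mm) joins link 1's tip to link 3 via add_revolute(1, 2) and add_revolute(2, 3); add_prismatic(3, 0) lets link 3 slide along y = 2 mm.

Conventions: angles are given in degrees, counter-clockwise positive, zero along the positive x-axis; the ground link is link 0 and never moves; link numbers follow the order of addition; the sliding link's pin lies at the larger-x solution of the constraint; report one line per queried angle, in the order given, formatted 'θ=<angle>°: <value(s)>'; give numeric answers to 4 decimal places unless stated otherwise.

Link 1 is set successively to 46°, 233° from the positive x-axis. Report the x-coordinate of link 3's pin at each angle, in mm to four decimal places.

geometry: r = 43 mm, L = 93 mm, e = 2 mm
θ=46°: crank pin P = (r cos θ, r sin θ) = (29.870310, 30.931611)
θ=46°: h = r sin θ − e = 30.931611 − 2 = 28.931611
θ=46°: x = r cos θ + √(L² − h²) = 29.870310 + 88.385303 = 118.255613
θ=233°: crank pin P = (r cos θ, r sin θ) = (-25.878046, -34.341327)
θ=233°: h = r sin θ − e = -34.341327 − 2 = -36.341327
θ=233°: x = r cos θ + √(L² − h²) = -25.878046 + 85.605537 = 59.727491

θ=46°: 118.2556
θ=233°: 59.7275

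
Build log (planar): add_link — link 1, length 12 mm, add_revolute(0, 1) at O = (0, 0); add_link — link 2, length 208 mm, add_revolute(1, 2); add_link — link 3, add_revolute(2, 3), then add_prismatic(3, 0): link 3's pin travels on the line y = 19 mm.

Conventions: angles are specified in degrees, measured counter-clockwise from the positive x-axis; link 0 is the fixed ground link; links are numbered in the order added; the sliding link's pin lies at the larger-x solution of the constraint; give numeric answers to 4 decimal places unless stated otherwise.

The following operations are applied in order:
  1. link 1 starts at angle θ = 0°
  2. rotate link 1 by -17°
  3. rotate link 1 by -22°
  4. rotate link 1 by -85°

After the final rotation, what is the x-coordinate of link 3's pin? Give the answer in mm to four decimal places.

geometry: r = 12 mm, L = 208 mm, e = 19 mm; θ starts at 0°
rotate link 1 by -17°: θ ← 0° -17° = -17°
rotate link 1 by -22°: θ ← -17° -22° = -39°
rotate link 1 by -85°: θ ← -39° -85° = -124°
crank pin P = (r cos θ, r sin θ) = (-6.710315, -9.948451)
h = r sin θ − e = -9.948451 − 19 = -28.948451
x = r cos θ + √(L² − h²) = -6.710315 + 205.975696 = 199.265381

199.2654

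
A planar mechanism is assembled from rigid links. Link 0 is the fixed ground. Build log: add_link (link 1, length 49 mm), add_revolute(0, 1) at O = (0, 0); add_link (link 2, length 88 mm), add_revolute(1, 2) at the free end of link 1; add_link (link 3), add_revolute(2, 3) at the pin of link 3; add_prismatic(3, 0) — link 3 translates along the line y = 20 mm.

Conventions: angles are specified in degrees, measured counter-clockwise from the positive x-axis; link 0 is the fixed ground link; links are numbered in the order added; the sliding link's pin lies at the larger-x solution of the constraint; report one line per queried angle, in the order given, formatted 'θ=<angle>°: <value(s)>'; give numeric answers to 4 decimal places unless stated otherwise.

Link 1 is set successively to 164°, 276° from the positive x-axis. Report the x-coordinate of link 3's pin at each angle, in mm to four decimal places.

geometry: r = 49 mm, L = 88 mm, e = 20 mm
θ=164°: crank pin P = (r cos θ, r sin θ) = (-47.101823, 13.506230)
θ=164°: h = r sin θ − e = 13.506230 − 20 = -6.493770
θ=164°: x = r cos θ + √(L² − h²) = -47.101823 + 87.760076 = 40.658253
θ=276°: crank pin P = (r cos θ, r sin θ) = (5.121895, -48.731573)
θ=276°: h = r sin θ − e = -48.731573 − 20 = -68.731573
θ=276°: x = r cos θ + √(L² − h²) = 5.121895 + 54.954262 = 60.076157

θ=164°: 40.6583
θ=276°: 60.0762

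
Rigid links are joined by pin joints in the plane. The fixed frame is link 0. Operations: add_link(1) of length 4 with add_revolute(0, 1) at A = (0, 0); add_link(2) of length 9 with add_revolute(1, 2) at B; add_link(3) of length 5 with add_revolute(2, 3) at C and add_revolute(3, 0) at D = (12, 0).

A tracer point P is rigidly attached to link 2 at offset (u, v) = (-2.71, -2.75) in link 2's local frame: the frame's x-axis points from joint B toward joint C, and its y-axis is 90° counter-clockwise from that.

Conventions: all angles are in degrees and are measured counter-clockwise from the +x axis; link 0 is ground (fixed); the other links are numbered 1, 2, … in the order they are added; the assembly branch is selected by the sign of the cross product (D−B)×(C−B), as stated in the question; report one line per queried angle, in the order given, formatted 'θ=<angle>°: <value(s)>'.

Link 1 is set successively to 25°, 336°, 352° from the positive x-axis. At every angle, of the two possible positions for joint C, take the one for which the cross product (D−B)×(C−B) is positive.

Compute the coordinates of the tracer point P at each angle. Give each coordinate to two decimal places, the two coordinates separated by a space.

A=(0,0), D=(12.00,0)
θ=25°: B = A + 4.00·(cos25°, sin25°) = (3.6252, 1.6905)
θ=25°: |BD| = 8.5437
θ=25°: circle(B,9.00) ∩ circle(D,5.00): a=7.5491, h=4.9001
θ=25°:   candidates: C₊=(11.9946,5.0000) cross=41.865; C₋=(10.0556,-4.6064) cross=-41.865
θ=25°:   branch + wants cross > 0 → take C=(11.9946,5.0000) (cross=41.865)
θ=25°: ex = (C−B)/|BC| = (0.9299,0.3677); ey = (-0.3677,0.9299)
θ=25°: P = B + -2.71·ex + -2.75·ey = (2.1164,-1.8634)
θ=336°: B = A + 4.00·(cos336°, sin336°) = (3.6542, -1.6269)
θ=336°: |BD| = 8.5029
θ=336°: circle(B,9.00) ∩ circle(D,5.00): a=7.5444, h=4.9073
θ=336°:   candidates: C₊=(10.1203,4.6332) cross=41.726; C₋=(11.9982,-5.0000) cross=-41.726
θ=336°:   branch + wants cross > 0 → take C=(10.1203,4.6332) (cross=41.726)
θ=336°: ex = (C−B)/|BC| = (0.7185,0.6956); ey = (-0.6956,0.7185)
θ=336°: P = B + -2.71·ex + -2.75·ey = (3.6200,-5.4877)
θ=352°: B = A + 4.00·(cos352°, sin352°) = (3.9611, -0.5567)
θ=352°: |BD| = 8.0582
θ=352°: circle(B,9.00) ∩ circle(D,5.00): a=7.5038, h=4.9692
θ=352°:   candidates: C₊=(11.1037,4.9190) cross=40.042; C₋=(11.7903,-4.9956) cross=-40.042
θ=352°:   branch + wants cross > 0 → take C=(11.1037,4.9190) (cross=40.042)
θ=352°: ex = (C−B)/|BC| = (0.7936,0.6084); ey = (-0.6084,0.7936)
θ=352°: P = B + -2.71·ex + -2.75·ey = (3.4835,-4.3879)

θ=25°: 2.12 -1.86
θ=336°: 3.62 -5.49
θ=352°: 3.48 -4.39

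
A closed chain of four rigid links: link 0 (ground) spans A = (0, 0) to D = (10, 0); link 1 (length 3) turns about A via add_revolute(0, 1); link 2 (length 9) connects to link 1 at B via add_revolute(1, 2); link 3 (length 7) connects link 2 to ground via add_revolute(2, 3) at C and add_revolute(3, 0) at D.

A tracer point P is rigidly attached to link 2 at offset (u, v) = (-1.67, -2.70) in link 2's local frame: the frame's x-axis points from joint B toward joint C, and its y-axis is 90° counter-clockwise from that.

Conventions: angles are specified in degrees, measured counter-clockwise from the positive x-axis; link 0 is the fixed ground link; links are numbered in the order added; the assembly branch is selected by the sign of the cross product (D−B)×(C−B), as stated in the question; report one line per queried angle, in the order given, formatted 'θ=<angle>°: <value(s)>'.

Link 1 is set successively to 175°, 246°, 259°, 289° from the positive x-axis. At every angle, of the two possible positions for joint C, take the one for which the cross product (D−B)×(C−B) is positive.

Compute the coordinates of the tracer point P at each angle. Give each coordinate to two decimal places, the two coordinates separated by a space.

A=(0,0), D=(10.00,0)
θ=175°: B = A + 3.00·(cos175°, sin175°) = (-2.9886, 0.2615)
θ=175°: |BD| = 12.9912
θ=175°: circle(B,9.00) ∩ circle(D,7.00): a=7.7272, h=4.6141
θ=175°:   candidates: C₊=(4.8299,4.7191) cross=59.943; C₋=(4.6442,-4.5073) cross=-59.943
θ=175°:   branch + wants cross > 0 → take C=(4.8299,4.7191) (cross=59.943)
θ=175°: ex = (C−B)/|BC| = (0.8687,0.4953); ey = (-0.4953,0.8687)
θ=175°: P = B + -1.67·ex + -2.70·ey = (-3.1020,-2.9112)
θ=246°: B = A + 3.00·(cos246°, sin246°) = (-1.2202, -2.7406)
θ=246°: |BD| = 11.5501
θ=246°: circle(B,9.00) ∩ circle(D,7.00): a=7.1603, h=5.4525
θ=246°:   candidates: C₊=(4.4418,4.2552) cross=62.977; C₋=(7.0294,-6.3384) cross=-62.977
θ=246°:   branch + wants cross > 0 → take C=(4.4418,4.2552) (cross=62.977)
θ=246°: ex = (C−B)/|BC| = (0.6291,0.7773); ey = (-0.7773,0.6291)
θ=246°: P = B + -1.67·ex + -2.70·ey = (-0.1721,-5.7374)
θ=259°: B = A + 3.00·(cos259°, sin259°) = (-0.5724, -2.9449)
θ=259°: |BD| = 10.9749
θ=259°: circle(B,9.00) ∩ circle(D,7.00): a=6.9453, h=5.7239
θ=259°:   candidates: C₊=(4.5823,4.4327) cross=62.819; C₋=(7.6541,-6.5952) cross=-62.819
θ=259°:   branch + wants cross > 0 → take C=(4.5823,4.4327) (cross=62.819)
θ=259°: ex = (C−B)/|BC| = (0.5727,0.8197); ey = (-0.8197,0.5727)
θ=259°: P = B + -1.67·ex + -2.70·ey = (0.6844,-5.8603)
θ=289°: B = A + 3.00·(cos289°, sin289°) = (0.9767, -2.8366)
θ=289°: |BD| = 9.4586
θ=289°: circle(B,9.00) ∩ circle(D,7.00): a=6.4209, h=6.3065
θ=289°:   candidates: C₊=(5.2108,5.1053) cross=59.651; C₋=(8.9933,-6.9272) cross=-59.651
θ=289°:   branch + wants cross > 0 → take C=(5.2108,5.1053) (cross=59.651)
θ=289°: ex = (C−B)/|BC| = (0.4705,0.8824); ey = (-0.8824,0.4705)
θ=289°: P = B + -1.67·ex + -2.70·ey = (2.5736,-5.5804)

θ=175°: -3.10 -2.91
θ=246°: -0.17 -5.74
θ=259°: 0.68 -5.86
θ=289°: 2.57 -5.58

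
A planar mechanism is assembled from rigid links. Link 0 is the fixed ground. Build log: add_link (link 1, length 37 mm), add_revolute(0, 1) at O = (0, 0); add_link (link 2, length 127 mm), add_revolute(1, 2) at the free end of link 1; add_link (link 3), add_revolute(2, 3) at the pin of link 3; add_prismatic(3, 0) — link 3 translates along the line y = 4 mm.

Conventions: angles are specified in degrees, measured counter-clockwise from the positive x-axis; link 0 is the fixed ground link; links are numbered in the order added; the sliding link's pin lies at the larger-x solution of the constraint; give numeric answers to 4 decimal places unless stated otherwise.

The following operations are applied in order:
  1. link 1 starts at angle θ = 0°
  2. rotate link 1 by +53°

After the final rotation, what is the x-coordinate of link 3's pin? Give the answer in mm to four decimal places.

geometry: r = 37 mm, L = 127 mm, e = 4 mm; θ starts at 0°
rotate link 1 by +53°: θ ← 0° +53° = 53°
crank pin P = (r cos θ, r sin θ) = (22.267156, 29.549514)
h = r sin θ − e = 29.549514 − 4 = 25.549514
x = r cos θ + √(L² − h²) = 22.267156 + 124.403466 = 146.670622

146.6706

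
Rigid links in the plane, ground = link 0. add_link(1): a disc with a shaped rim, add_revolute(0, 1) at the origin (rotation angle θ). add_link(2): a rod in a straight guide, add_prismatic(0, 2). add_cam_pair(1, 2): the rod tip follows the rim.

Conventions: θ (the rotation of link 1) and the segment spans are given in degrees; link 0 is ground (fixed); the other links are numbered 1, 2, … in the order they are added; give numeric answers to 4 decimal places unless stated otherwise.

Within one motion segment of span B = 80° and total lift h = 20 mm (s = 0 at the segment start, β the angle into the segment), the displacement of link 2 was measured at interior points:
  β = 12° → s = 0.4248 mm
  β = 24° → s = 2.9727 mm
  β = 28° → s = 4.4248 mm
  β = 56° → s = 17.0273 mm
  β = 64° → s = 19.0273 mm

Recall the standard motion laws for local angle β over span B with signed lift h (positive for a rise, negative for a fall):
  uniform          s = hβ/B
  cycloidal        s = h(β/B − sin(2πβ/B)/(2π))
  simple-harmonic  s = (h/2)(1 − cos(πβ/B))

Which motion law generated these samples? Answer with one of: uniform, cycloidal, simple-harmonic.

candidates at β/B = r: uniform s = h·r (linear in β); cycloidal s = h·(r − sin(2πr)/(2π)); simple-harmonic s = (h/2)(1 − cos(πr))
β=12°: printed 0.4248 | uniform 3.0000, cycloidal 0.4248, simple-harmonic 1.0899
β=24°: printed 2.9727 | uniform 6.0000, cycloidal 2.9727, simple-harmonic 4.1221
β=28°: printed 4.4248 | uniform 7.0000, cycloidal 4.4248, simple-harmonic 5.4601
β=56°: printed 17.0273 | uniform 14.0000, cycloidal 17.0273, simple-harmonic 15.8779
β=64°: printed 19.0273 | uniform 16.0000, cycloidal 19.0273, simple-harmonic 18.0902
only one law matches every sample → cycloidal

cycloidal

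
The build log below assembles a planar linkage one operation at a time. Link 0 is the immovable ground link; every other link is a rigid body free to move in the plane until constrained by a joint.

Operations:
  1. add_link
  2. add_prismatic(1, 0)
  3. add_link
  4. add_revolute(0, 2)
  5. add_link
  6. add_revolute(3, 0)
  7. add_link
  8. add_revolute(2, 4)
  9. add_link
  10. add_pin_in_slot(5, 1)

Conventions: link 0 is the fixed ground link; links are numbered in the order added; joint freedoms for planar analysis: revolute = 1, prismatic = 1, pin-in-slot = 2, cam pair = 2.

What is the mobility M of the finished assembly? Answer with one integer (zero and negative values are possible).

(L,J1,J2)=(1,0,0); link0 fixed
link1: (2,0,0)
P 1-0 [J1]: (2,1,0)
link2: (3,1,0)
R 0-2 [J1]: (3,2,0)
link3: (4,2,0)
R 3-0 [J1]: (4,3,0)
link4: (5,3,0)
R 2-4 [J1]: (5,4,0)
link5: (6,4,0)
PS 5-1 [J2]: (6,4,1)
Grübler: 3·5 − 2·4 − 1 = 6

M = 6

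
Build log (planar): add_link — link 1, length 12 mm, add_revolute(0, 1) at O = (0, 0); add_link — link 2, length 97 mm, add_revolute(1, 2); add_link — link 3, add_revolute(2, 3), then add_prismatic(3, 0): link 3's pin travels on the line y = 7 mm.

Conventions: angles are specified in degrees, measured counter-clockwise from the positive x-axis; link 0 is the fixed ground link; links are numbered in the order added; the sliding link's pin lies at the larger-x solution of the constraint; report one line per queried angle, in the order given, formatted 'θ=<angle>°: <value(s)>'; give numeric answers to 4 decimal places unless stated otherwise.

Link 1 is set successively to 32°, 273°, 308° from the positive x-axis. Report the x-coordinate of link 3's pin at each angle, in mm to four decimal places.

geometry: r = 12 mm, L = 97 mm, e = 7 mm
θ=32°: crank pin P = (r cos θ, r sin θ) = (10.176577, 6.359031)
θ=32°: h = r sin θ − e = 6.359031 − 7 = -0.640969
θ=32°: x = r cos θ + √(L² − h²) = 10.176577 + 96.997882 = 107.174459
θ=273°: crank pin P = (r cos θ, r sin θ) = (0.628031, -11.983554)
θ=273°: h = r sin θ − e = -11.983554 − 7 = -18.983554
θ=273°: x = r cos θ + √(L² − h²) = 0.628031 + 95.124259 = 95.752291
θ=308°: crank pin P = (r cos θ, r sin θ) = (7.387938, -9.456129)
θ=308°: h = r sin θ − e = -9.456129 − 7 = -16.456129
θ=308°: x = r cos θ + √(L² − h²) = 7.387938 + 95.593911 = 102.981849

θ=32°: 107.1745
θ=273°: 95.7523
θ=308°: 102.9818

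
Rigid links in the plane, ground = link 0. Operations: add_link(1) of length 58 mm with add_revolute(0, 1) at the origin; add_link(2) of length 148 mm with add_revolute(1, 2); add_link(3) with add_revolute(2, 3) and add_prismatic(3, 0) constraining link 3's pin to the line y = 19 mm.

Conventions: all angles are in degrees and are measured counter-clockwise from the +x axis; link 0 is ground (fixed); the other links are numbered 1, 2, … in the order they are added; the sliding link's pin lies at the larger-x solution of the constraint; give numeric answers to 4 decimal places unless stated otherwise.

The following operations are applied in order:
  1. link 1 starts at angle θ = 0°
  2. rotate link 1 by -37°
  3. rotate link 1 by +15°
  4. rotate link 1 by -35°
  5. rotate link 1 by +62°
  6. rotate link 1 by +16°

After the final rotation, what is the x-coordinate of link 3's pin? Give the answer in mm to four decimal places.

geometry: r = 58 mm, L = 148 mm, e = 19 mm; θ starts at 0°
rotate link 1 by -37°: θ ← 0° -37° = -37°
rotate link 1 by +15°: θ ← -37° +15° = -22°
rotate link 1 by -35°: θ ← -22° -35° = -57°
rotate link 1 by +62°: θ ← -57° +62° = 5°
rotate link 1 by +16°: θ ← 5° +16° = 21°
crank pin P = (r cos θ, r sin θ) = (54.147665, 20.785341)
h = r sin θ − e = 20.785341 − 19 = 1.785341
x = r cos θ + √(L² − h²) = 54.147665 + 147.989231 = 202.136896

202.1369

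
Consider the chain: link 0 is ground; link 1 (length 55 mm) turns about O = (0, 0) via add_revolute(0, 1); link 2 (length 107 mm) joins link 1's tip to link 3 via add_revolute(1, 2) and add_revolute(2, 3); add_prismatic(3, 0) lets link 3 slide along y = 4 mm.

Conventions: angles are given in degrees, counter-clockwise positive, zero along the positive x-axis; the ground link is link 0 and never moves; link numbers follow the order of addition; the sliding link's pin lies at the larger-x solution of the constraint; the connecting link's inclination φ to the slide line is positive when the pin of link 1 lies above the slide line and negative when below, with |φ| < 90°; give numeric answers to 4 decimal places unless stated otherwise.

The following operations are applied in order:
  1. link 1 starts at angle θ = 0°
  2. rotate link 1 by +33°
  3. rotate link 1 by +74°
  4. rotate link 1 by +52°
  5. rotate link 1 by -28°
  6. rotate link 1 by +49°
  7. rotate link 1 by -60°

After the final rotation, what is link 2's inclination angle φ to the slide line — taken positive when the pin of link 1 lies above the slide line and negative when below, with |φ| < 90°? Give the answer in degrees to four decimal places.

geometry: r = 55 mm, L = 107 mm, e = 4 mm; θ starts at 0°
rotate link 1 by +33°: θ ← 0° +33° = 33°
rotate link 1 by +74°: θ ← 33° +74° = 107°
rotate link 1 by +52°: θ ← 107° +52° = 159°
rotate link 1 by -28°: θ ← 159° -28° = 131°
rotate link 1 by +49°: θ ← 131° +49° = 180°
rotate link 1 by -60°: θ ← 180° -60° = 120°
h = r sin θ − e = 47.631397 − 4 = 43.631397
sin φ = h / L = 43.631397 / 107 = 0.40777007
φ = arcsin(0.40777007) = 24.064831°

24.0648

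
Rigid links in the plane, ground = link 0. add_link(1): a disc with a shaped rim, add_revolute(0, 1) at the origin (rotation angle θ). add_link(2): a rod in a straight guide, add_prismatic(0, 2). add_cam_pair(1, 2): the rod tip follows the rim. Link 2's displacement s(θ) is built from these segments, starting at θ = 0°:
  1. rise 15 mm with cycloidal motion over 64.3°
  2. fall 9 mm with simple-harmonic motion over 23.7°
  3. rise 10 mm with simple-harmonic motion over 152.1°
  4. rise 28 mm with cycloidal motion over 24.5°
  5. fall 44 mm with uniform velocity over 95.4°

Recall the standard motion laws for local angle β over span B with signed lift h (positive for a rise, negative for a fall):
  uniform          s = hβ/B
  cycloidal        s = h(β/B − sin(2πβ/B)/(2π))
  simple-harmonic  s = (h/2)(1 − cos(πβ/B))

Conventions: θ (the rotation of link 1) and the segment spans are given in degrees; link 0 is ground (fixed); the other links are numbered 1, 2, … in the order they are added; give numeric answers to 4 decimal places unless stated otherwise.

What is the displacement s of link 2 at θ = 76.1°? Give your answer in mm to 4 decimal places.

segment 1 (0° to 64.3°, cycloidal, h = 15) is passed completely: s = 0.0000 + (15) = 15.0000
θ = 76.1° falls in segment 2 (64.3° to 88°, simple-harmonic, h = -9): β = 76.1 − 64.3 = 11.8°, B = 23.7°; Δs = -9/2·(1 − cos(π·0.4979)) = -4.4702; s = 15.0000 − 4.4702 = 10.5298

10.5298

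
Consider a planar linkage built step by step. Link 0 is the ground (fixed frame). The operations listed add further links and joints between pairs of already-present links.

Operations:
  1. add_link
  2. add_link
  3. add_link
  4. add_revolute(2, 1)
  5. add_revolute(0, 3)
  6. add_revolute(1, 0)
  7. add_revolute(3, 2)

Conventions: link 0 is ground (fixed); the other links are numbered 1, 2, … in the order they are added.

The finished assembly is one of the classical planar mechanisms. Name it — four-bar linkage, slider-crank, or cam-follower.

links: 4 (incl. ground); joints: 4 revolute, 0 prismatic, 0 higher (cam) pair, forming one closed loop
4 links in a single 4R loop → four-bar linkage

four-bar linkage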